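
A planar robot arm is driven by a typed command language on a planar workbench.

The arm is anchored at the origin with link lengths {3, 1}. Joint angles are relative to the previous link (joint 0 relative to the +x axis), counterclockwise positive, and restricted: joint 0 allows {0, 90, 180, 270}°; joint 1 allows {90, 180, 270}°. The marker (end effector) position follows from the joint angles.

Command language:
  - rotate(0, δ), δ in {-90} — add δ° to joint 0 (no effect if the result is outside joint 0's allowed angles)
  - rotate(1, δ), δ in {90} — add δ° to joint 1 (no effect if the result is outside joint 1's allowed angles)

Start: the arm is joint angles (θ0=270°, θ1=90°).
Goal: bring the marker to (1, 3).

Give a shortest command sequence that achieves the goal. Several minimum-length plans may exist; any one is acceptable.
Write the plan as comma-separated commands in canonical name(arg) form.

from: joint angles (θ0=270°, θ1=90°)
1. rotate(1, 90) → joint angles (θ0=270°, θ1=180°)
2. rotate(1, 90) → joint angles (θ0=270°, θ1=270°)
3. rotate(0, -90) → joint angles (θ0=180°, θ1=270°)
4. rotate(0, -90) → joint angles (θ0=90°, θ1=270°)
no 3-step plan works, so 4 is optimal.

rotate(1, 90), rotate(1, 90), rotate(0, -90), rotate(0, -90)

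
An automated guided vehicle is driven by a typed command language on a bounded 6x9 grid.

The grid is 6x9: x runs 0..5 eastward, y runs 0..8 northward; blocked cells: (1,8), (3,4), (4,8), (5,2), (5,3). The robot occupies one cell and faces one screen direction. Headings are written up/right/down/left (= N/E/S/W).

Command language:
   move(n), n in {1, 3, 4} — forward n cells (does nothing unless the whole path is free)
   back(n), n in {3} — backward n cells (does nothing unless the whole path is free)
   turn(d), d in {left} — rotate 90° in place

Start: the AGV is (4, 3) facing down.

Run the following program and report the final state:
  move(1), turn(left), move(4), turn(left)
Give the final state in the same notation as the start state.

(4, 2) facing up

start: (4, 3) facing down
[1] after move(1): (4, 2) facing down
[2] after turn(left): (4, 2) facing right
[3] after move(4): (4, 2) facing right
[4] after turn(left): (4, 2) facing up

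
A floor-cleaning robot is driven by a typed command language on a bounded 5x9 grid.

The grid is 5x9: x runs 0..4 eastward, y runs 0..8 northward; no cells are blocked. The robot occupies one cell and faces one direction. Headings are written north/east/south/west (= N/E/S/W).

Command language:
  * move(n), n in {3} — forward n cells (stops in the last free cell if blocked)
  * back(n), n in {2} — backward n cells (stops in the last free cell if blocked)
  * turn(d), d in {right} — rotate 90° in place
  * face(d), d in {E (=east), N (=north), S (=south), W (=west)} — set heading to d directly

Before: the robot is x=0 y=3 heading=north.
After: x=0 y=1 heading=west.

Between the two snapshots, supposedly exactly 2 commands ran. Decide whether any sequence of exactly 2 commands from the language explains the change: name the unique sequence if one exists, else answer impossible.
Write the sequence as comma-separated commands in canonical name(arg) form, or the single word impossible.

key: position moved to (0,1) AND the heading swung to W — translation plus rotation needed
from: x=0 y=3 heading=north
t=1 back(2) ⇒ x=0 y=1 heading=north
t=2 face(W) ⇒ x=0 y=1 heading=west
no other 2-command option fits: unique.

back(2), face(W)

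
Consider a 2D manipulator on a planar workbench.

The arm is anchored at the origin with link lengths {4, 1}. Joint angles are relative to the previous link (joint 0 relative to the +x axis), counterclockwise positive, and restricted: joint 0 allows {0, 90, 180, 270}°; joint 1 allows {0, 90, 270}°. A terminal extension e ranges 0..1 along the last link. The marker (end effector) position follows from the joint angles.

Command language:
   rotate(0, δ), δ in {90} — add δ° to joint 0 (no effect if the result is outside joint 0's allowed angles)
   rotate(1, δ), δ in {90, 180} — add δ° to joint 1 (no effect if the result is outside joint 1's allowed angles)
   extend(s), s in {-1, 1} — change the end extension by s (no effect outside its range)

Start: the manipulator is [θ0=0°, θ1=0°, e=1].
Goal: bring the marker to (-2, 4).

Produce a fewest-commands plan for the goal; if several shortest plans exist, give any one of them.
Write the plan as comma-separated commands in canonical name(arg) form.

rotate(1, 90), rotate(0, 90)

begin: [θ0=0°, θ1=0°, e=1]
[1] after rotate(1, 90): [θ0=0°, θ1=90°, e=1]
[2] after rotate(0, 90): [θ0=90°, θ1=90°, e=1]
minimal: 2 command(s), checked below 2.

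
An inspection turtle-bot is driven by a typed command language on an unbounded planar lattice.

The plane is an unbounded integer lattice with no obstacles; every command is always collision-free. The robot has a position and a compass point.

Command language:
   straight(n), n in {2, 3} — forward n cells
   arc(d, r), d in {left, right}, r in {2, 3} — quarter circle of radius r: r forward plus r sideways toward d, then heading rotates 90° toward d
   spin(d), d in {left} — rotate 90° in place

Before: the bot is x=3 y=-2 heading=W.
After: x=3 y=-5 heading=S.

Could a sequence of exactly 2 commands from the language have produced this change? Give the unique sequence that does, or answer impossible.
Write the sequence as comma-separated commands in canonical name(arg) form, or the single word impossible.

key: order matters: swapping spin(left) and straight(3) lands elsewhere
begin: x=3 y=-2 heading=W
[1] after spin(left): x=3 y=-2 heading=S
[2] after straight(3): x=3 y=-5 heading=S
no other 2-command option fits: unique.

spin(left), straight(3)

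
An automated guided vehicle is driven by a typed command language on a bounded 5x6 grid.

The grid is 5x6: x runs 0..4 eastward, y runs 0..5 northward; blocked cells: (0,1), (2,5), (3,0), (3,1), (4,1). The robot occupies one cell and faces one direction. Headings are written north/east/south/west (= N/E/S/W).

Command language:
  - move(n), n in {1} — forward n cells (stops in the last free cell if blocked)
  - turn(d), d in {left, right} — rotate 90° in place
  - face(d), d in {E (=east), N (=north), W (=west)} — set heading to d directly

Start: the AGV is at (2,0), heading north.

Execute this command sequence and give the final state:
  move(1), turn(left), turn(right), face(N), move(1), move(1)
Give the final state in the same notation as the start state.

at (2,3), heading north

begin: at (2,0), heading north
step 1 (move(1)): at (2,1), heading north
step 2 (turn(left)): at (2,1), heading west
step 3 (turn(right)): at (2,1), heading north
step 4 (face(N)): at (2,1), heading north
step 5 (move(1)): at (2,2), heading north
step 6 (move(1)): at (2,3), heading north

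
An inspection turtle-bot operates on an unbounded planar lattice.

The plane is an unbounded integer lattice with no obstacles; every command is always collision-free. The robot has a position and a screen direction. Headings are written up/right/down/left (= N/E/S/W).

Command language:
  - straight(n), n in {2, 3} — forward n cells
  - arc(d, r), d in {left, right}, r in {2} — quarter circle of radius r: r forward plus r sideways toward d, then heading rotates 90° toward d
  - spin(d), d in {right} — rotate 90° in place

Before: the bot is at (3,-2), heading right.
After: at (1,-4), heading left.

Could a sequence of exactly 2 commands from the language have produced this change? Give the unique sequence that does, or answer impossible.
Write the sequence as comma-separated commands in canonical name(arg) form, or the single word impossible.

key: cell and facing (now W) both changed — the 2 commands mix motion and turning
begin: at (3,-2), heading right
1. spin(right) → at (3,-2), heading down
2. arc(right, 2) → at (1,-4), heading left
no other 2-command option fits: unique.

spin(right), arc(right, 2)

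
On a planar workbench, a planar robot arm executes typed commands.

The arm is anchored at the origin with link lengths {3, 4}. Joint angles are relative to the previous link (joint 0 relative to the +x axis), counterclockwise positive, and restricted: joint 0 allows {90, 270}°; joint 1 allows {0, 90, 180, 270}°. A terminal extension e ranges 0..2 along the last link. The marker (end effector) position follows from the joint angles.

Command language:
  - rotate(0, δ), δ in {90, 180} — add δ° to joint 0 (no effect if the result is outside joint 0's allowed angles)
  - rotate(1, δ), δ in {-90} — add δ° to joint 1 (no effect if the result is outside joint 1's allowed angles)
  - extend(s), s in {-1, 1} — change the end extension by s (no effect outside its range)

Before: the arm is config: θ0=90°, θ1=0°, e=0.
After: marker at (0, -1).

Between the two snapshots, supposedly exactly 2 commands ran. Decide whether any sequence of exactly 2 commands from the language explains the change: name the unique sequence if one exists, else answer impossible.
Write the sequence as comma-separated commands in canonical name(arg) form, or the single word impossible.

start: config: θ0=90°, θ1=0°, e=0
step 1 (rotate(1, -90)): config: θ0=90°, θ1=270°, e=0
step 2 (rotate(1, -90)): config: θ0=90°, θ1=180°, e=0
all 25 alternatives checked — unique.

rotate(1, -90), rotate(1, -90)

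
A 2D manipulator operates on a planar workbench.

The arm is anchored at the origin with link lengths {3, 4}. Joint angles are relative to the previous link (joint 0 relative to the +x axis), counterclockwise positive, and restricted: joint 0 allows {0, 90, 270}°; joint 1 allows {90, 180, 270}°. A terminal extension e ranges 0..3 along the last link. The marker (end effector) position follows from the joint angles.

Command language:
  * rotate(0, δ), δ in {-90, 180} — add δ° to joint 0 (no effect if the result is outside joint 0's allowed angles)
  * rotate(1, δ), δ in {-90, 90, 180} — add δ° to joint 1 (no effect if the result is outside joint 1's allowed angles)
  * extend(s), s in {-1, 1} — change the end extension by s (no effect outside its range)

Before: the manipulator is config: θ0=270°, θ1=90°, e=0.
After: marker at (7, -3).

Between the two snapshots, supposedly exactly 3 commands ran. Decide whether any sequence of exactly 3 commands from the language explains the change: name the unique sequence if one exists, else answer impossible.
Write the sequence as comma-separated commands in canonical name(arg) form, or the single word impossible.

extend(1), extend(1), extend(1)

begin: config: θ0=270°, θ1=90°, e=0
[1] after extend(1): config: θ0=270°, θ1=90°, e=1
[2] after extend(1): config: θ0=270°, θ1=90°, e=2
[3] after extend(1): config: θ0=270°, θ1=90°, e=3
no other 3-command option fits: unique.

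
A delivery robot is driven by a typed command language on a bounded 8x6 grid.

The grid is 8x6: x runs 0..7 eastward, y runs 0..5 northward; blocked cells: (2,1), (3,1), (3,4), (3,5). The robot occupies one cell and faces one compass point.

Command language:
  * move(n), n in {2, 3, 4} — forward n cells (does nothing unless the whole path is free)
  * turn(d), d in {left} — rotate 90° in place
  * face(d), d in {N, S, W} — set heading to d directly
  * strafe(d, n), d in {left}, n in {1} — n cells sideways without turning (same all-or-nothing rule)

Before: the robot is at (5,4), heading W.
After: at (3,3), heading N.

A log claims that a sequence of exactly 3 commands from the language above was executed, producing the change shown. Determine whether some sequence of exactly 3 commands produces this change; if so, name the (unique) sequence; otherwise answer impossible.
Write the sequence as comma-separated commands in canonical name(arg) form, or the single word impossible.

key: order matters: swapping strafe(left, 1) and face(N) lands elsewhere
start: at (5,4), heading W
[1] after strafe(left, 1): at (5,3), heading W
[2] after move(2): at (3,3), heading W
[3] after face(N): at (3,3), heading N
all 512 alternatives checked — unique.

strafe(left, 1), move(2), face(N)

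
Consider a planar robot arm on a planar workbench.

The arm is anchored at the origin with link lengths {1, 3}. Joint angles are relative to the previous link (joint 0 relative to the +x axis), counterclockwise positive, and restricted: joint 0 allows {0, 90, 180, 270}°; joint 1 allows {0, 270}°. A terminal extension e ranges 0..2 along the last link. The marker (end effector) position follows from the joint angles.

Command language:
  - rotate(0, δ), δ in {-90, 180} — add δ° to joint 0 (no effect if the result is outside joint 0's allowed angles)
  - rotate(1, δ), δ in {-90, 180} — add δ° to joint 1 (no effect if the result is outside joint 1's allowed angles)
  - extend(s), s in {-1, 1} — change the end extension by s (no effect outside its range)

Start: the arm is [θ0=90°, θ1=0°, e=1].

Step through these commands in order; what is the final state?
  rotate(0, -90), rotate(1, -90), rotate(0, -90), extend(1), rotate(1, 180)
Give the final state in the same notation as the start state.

from: [θ0=90°, θ1=0°, e=1]
step 1 (rotate(0, -90)): [θ0=0°, θ1=0°, e=1]
step 2 (rotate(1, -90)): [θ0=0°, θ1=270°, e=1]
step 3 (rotate(0, -90)): [θ0=270°, θ1=270°, e=1]
step 4 (extend(1)): [θ0=270°, θ1=270°, e=2]
step 5 (rotate(1, 180)): [θ0=270°, θ1=270°, e=2]

[θ0=270°, θ1=270°, e=2]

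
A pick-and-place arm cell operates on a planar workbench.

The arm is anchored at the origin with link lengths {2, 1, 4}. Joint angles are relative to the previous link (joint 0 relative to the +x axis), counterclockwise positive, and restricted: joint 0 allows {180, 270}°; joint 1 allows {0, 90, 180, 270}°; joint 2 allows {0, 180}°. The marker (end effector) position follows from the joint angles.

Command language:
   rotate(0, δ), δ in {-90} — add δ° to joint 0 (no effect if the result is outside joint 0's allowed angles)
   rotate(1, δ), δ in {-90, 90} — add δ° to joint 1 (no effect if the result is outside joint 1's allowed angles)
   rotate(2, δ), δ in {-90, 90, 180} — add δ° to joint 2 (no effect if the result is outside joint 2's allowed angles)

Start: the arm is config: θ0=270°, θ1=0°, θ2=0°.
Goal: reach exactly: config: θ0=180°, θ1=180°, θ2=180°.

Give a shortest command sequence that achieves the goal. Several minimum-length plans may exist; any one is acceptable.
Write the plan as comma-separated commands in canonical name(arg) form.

rotate(1, 90), rotate(1, 90), rotate(0, -90), rotate(2, 180)

start: config: θ0=270°, θ1=0°, θ2=0°
[1] after rotate(1, 90): config: θ0=270°, θ1=90°, θ2=0°
[2] after rotate(1, 90): config: θ0=270°, θ1=180°, θ2=0°
[3] after rotate(0, -90): config: θ0=180°, θ1=180°, θ2=0°
[4] after rotate(2, 180): config: θ0=180°, θ1=180°, θ2=180°
minimal: 4 command(s), checked below 4.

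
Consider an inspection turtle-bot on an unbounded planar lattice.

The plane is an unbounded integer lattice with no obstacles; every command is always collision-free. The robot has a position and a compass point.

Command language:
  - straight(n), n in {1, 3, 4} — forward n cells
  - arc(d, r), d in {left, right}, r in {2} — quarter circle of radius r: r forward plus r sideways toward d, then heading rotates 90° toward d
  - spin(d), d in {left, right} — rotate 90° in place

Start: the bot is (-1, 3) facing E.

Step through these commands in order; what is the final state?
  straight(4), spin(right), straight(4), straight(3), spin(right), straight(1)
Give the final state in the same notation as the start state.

start: (-1, 3) facing E
t=1 straight(4) ⇒ (3, 3) facing E
t=2 spin(right) ⇒ (3, 3) facing S
t=3 straight(4) ⇒ (3, -1) facing S
t=4 straight(3) ⇒ (3, -4) facing S
t=5 spin(right) ⇒ (3, -4) facing W
t=6 straight(1) ⇒ (2, -4) facing W

(2, -4) facing W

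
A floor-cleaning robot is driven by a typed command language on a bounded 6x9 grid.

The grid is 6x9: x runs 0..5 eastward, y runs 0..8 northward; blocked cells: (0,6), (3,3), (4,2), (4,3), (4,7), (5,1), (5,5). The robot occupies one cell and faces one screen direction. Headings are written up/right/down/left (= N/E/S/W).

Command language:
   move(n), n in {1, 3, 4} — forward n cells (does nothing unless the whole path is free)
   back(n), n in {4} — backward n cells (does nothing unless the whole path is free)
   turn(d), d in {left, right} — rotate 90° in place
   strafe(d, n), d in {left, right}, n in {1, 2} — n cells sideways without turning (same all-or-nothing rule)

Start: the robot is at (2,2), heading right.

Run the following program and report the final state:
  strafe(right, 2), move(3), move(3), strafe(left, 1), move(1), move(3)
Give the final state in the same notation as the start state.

at (5,0), heading right

begin: at (2,2), heading right
t=1 strafe(right, 2) ⇒ at (2,0), heading right
t=2 move(3) ⇒ at (5,0), heading right
t=3 move(3) ⇒ at (5,0), heading right
t=4 strafe(left, 1) ⇒ at (5,0), heading right
t=5 move(1) ⇒ at (5,0), heading right
t=6 move(3) ⇒ at (5,0), heading right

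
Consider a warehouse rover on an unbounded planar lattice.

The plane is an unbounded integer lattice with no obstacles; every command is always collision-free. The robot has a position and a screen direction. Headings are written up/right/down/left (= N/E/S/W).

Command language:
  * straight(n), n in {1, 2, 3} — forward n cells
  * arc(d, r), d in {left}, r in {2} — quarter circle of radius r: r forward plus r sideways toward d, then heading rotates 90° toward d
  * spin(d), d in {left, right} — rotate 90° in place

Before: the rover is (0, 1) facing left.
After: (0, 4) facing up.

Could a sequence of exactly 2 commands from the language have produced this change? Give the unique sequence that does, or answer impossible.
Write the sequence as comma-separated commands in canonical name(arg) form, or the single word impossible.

key: running straight(3) before spin(right) would end elsewhere — order is forced
start: (0, 1) facing left
step 1 (spin(right)): (0, 1) facing up
step 2 (straight(3)): (0, 4) facing up
no other 2-command option fits: unique.

spin(right), straight(3)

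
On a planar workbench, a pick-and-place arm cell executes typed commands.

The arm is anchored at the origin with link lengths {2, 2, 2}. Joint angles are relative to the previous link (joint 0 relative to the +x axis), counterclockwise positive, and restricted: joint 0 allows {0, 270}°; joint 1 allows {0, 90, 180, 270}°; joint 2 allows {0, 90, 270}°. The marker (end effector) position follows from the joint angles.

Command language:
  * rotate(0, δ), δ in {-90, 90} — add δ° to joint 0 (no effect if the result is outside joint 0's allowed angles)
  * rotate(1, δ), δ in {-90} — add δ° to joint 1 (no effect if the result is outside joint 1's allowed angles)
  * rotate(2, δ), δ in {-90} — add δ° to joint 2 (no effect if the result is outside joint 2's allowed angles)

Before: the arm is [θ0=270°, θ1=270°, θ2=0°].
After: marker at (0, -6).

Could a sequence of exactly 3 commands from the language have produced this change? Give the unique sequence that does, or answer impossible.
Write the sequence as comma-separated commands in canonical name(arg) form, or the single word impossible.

start: [θ0=270°, θ1=270°, θ2=0°]
step 1 (rotate(1, -90)): [θ0=270°, θ1=180°, θ2=0°]
step 2 (rotate(1, -90)): [θ0=270°, θ1=90°, θ2=0°]
step 3 (rotate(1, -90)): [θ0=270°, θ1=0°, θ2=0°]
uniquely the one of 64 3-step routes that fits.

rotate(1, -90), rotate(1, -90), rotate(1, -90)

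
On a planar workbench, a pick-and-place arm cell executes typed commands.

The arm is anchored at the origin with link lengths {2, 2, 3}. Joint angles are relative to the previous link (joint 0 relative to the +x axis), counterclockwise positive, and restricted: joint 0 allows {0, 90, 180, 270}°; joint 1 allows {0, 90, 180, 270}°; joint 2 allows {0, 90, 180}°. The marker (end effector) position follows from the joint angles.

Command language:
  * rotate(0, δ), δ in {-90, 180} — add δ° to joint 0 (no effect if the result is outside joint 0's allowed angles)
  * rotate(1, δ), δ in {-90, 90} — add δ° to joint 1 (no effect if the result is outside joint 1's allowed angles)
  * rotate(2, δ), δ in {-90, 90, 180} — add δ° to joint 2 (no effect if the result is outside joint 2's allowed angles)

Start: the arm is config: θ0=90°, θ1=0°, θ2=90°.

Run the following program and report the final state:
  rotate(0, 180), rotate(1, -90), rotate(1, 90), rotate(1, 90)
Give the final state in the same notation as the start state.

t0: config: θ0=90°, θ1=0°, θ2=90°
step 1 (rotate(0, 180)): config: θ0=270°, θ1=0°, θ2=90°
step 2 (rotate(1, -90)): config: θ0=270°, θ1=270°, θ2=90°
step 3 (rotate(1, 90)): config: θ0=270°, θ1=0°, θ2=90°
step 4 (rotate(1, 90)): config: θ0=270°, θ1=90°, θ2=90°

config: θ0=270°, θ1=90°, θ2=90°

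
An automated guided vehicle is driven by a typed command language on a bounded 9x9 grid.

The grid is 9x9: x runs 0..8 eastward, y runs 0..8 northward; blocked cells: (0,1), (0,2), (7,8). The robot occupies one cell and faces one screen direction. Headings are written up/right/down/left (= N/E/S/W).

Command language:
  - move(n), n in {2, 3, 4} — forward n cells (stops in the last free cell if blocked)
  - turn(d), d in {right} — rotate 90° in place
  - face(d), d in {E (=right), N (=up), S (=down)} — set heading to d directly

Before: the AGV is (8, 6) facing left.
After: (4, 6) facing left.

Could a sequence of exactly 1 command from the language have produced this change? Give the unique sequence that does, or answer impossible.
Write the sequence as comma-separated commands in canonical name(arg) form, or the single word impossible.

move(4)

key: still facing W — the one step turns nothing
t0: (8, 6) facing left
[1] after move(4): (4, 6) facing left
no other 1-command option fits: unique.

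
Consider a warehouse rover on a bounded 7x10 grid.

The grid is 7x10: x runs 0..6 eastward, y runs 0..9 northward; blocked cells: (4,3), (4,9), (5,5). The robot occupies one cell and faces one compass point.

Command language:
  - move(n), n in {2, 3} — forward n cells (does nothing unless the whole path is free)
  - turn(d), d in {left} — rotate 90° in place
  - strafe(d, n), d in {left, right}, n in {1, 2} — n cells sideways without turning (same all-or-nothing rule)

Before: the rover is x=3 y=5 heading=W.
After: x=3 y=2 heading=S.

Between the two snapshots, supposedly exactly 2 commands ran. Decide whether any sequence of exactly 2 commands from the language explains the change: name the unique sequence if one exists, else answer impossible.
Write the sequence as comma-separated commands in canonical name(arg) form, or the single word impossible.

key: running move(3) before turn(left) would end elsewhere — order is forced
t0: x=3 y=5 heading=W
step 1 (turn(left)): x=3 y=5 heading=S
step 2 (move(3)): x=3 y=2 heading=S
all 49 alternatives checked — unique.

turn(left), move(3)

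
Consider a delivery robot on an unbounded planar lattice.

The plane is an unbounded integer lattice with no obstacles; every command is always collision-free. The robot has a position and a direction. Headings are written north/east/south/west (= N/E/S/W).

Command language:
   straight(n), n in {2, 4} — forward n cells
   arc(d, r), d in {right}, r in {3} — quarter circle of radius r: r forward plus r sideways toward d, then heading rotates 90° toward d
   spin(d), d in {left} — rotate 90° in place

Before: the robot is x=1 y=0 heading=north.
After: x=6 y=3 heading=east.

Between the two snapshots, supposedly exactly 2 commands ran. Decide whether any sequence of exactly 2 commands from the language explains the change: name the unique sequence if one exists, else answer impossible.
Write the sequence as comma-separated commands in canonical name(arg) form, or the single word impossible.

key: running straight(2) before arc(right, 3) would end elsewhere — order is forced
t0: x=1 y=0 heading=north
t=1 arc(right, 3) ⇒ x=4 y=3 heading=east
t=2 straight(2) ⇒ x=6 y=3 heading=east
all 16 alternatives checked — unique.

arc(right, 3), straight(2)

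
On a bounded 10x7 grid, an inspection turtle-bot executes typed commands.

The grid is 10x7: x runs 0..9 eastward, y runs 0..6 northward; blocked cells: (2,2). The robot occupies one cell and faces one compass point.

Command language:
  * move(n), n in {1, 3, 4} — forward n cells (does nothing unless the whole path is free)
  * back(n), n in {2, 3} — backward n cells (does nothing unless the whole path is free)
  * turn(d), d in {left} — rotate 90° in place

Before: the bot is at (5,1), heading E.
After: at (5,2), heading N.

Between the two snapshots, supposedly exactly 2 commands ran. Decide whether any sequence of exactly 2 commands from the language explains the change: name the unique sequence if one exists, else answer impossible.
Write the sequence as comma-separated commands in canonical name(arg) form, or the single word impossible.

key: cell and facing (now N) both changed — the 2 commands mix motion and turning
begin: at (5,1), heading E
1. turn(left) → at (5,1), heading N
2. move(1) → at (5,2), heading N
no rival 2-sequence matches.

turn(left), move(1)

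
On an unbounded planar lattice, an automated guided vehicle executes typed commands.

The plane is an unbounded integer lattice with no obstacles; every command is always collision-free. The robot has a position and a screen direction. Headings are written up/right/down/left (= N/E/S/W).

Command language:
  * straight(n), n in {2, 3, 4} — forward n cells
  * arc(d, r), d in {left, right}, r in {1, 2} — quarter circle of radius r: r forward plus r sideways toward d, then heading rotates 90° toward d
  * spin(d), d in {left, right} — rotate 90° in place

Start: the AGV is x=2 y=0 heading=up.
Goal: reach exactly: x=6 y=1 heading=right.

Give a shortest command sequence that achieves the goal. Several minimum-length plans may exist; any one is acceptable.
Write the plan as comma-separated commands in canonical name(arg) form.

arc(right, 1), straight(3)

begin: x=2 y=0 heading=up
step 1 (arc(right, 1)): x=3 y=1 heading=right
step 2 (straight(3)): x=6 y=1 heading=right
no 1-step plan works, so 2 is optimal.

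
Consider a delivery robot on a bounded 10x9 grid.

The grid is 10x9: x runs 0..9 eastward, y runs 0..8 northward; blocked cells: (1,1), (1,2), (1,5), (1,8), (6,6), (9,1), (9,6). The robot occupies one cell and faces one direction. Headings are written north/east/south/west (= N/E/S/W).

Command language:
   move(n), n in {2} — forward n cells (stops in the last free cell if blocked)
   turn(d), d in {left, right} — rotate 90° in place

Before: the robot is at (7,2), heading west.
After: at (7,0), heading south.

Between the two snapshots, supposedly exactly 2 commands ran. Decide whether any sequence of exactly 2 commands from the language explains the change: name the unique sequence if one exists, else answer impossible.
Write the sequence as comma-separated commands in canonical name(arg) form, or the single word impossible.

key: position moved to (7,0) AND the heading swung to S — translation plus rotation needed
begin: at (7,2), heading west
t=1 turn(left) ⇒ at (7,2), heading south
t=2 move(2) ⇒ at (7,0), heading south
no other 2-command option fits: unique.

turn(left), move(2)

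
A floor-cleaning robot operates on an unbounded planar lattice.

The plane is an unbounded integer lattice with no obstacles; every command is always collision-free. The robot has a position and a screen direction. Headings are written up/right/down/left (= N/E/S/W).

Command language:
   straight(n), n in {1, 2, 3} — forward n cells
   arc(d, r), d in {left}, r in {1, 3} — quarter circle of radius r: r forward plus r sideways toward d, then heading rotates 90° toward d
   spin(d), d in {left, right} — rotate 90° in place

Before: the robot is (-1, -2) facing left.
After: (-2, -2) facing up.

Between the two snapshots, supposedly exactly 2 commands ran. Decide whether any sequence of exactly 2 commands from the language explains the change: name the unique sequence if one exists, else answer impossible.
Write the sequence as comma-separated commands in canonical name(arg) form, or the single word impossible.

key: cell and facing (now N) both changed — the 2 commands mix motion and turning
begin: (-1, -2) facing left
[1] after straight(1): (-2, -2) facing left
[2] after spin(right): (-2, -2) facing up
no rival 2-sequence matches.

straight(1), spin(right)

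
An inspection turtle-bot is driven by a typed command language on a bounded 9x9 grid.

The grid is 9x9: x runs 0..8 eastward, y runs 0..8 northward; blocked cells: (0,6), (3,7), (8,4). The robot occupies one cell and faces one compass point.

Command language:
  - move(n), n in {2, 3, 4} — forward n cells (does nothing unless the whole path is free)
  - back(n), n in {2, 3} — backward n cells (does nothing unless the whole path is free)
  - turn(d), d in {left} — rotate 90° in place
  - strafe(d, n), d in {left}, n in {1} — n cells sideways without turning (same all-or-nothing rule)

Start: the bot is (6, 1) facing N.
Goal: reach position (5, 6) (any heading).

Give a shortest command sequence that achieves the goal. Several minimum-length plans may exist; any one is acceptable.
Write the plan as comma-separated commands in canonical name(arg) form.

from: (6, 1) facing N
t=1 move(3) ⇒ (6, 4) facing N
t=2 strafe(left, 1) ⇒ (5, 4) facing N
t=3 move(2) ⇒ (5, 6) facing N
nothing shorter than 3 reaches the goal.

move(3), strafe(left, 1), move(2)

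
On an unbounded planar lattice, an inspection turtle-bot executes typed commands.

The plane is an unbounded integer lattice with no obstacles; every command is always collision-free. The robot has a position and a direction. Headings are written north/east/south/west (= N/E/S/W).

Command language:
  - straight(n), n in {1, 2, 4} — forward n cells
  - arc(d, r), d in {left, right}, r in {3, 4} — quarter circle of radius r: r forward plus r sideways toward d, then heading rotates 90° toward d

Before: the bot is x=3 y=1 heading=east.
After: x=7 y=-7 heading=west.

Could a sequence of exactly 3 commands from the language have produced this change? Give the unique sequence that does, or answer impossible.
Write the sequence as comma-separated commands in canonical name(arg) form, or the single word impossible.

straight(4), arc(right, 4), arc(right, 4)

key: running arc(right, 4) before straight(4) would end elsewhere — order is forced
from: x=3 y=1 heading=east
1. straight(4) → x=7 y=1 heading=east
2. arc(right, 4) → x=11 y=-3 heading=south
3. arc(right, 4) → x=7 y=-7 heading=west
all 343 alternatives checked — unique.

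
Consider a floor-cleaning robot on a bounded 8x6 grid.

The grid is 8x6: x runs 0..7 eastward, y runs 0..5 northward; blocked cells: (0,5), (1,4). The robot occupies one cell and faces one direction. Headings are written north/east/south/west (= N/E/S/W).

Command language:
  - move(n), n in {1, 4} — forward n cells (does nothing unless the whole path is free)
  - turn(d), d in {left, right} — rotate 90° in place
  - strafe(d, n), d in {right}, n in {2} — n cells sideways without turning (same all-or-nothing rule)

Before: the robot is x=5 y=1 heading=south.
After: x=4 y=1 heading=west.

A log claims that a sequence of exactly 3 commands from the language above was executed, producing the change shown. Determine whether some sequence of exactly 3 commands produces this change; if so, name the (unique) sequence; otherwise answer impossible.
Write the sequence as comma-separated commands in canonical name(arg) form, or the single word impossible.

key: running move(1) before move(4) would end elsewhere — order is forced
begin: x=5 y=1 heading=south
1. move(4) → x=5 y=1 heading=south
2. turn(right) → x=5 y=1 heading=west
3. move(1) → x=4 y=1 heading=west
all 125 alternatives checked — unique.

move(4), turn(right), move(1)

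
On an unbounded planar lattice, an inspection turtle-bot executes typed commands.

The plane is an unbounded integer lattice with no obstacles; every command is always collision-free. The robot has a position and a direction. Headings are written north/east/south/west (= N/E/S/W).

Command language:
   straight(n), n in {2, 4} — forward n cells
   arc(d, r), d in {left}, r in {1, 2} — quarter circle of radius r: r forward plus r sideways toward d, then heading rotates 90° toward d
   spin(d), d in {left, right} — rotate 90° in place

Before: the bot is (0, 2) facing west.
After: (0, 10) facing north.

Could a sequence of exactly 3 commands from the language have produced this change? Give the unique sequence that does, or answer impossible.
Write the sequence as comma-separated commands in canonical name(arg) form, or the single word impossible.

key: cell and facing (now N) both changed — the 3 commands mix motion and turning
start: (0, 2) facing west
1. spin(right) → (0, 2) facing north
2. straight(4) → (0, 6) facing north
3. straight(4) → (0, 10) facing north
uniquely the one of 216 3-step routes that fits.

spin(right), straight(4), straight(4)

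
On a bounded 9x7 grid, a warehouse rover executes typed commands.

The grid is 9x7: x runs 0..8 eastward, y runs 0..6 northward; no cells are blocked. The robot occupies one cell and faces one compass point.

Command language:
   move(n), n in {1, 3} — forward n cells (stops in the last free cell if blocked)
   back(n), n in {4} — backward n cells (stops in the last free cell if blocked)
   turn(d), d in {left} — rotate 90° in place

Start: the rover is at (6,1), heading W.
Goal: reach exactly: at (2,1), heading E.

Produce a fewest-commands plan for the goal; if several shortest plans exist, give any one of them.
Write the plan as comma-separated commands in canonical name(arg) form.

turn(left), turn(left), back(4)

start: at (6,1), heading W
t=1 turn(left) ⇒ at (6,1), heading S
t=2 turn(left) ⇒ at (6,1), heading E
t=3 back(4) ⇒ at (2,1), heading E
minimal: 3 command(s), checked below 3.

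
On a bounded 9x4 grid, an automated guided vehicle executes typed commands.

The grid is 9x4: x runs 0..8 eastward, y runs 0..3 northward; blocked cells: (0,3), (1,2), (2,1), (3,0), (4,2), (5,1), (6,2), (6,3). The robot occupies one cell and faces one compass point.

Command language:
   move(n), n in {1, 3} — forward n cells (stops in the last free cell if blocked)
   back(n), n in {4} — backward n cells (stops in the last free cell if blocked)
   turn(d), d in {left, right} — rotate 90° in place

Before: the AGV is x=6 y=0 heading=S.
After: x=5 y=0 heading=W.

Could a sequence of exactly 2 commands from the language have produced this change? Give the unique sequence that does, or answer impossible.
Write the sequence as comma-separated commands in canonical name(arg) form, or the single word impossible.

turn(right), move(1)

key: running move(1) before turn(right) would end elsewhere — order is forced
initial: x=6 y=0 heading=S
t=1 turn(right) ⇒ x=6 y=0 heading=W
t=2 move(1) ⇒ x=5 y=0 heading=W
all 25 alternatives checked — unique.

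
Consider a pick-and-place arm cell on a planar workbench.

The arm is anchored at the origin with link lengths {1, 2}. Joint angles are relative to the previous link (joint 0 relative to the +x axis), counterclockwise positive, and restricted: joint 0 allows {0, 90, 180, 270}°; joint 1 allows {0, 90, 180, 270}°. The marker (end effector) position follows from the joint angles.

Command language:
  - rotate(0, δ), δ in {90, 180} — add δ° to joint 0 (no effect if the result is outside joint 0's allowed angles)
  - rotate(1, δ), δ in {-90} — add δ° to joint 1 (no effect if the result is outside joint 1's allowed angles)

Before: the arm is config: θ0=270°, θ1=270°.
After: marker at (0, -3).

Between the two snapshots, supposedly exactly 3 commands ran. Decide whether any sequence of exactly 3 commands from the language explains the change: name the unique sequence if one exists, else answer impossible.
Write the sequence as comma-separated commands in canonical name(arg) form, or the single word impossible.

rotate(1, -90), rotate(1, -90), rotate(1, -90)

t0: config: θ0=270°, θ1=270°
step 1 (rotate(1, -90)): config: θ0=270°, θ1=180°
step 2 (rotate(1, -90)): config: θ0=270°, θ1=90°
step 3 (rotate(1, -90)): config: θ0=270°, θ1=0°
all 27 alternatives checked — unique.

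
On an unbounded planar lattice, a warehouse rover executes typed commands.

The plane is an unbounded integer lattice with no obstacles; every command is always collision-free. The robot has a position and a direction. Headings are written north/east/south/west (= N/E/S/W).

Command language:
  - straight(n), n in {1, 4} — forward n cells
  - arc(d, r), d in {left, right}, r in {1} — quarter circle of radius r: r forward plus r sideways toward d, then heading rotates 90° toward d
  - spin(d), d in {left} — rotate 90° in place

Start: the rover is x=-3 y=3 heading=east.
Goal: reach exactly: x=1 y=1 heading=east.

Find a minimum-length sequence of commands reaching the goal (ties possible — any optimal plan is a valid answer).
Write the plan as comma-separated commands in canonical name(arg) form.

arc(right, 1), arc(left, 1), straight(1), straight(1)

t0: x=-3 y=3 heading=east
step 1 (arc(right, 1)): x=-2 y=2 heading=south
step 2 (arc(left, 1)): x=-1 y=1 heading=east
step 3 (straight(1)): x=0 y=1 heading=east
step 4 (straight(1)): x=1 y=1 heading=east
no 3-step plan works, so 4 is optimal.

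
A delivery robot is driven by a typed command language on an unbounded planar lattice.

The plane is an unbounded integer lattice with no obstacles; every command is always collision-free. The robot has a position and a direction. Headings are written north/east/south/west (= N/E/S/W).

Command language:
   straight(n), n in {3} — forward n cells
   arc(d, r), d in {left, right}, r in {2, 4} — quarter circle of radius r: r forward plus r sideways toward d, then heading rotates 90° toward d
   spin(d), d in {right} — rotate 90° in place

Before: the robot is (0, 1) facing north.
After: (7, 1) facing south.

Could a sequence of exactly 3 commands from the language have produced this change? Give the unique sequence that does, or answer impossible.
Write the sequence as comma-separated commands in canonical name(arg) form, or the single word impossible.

key: position moved to (7,1) AND the heading swung to S — translation plus rotation needed
start: (0, 1) facing north
[1] after arc(right, 2): (2, 3) facing east
[2] after straight(3): (5, 3) facing east
[3] after arc(right, 2): (7, 1) facing south
no other 3-command option fits: unique.

arc(right, 2), straight(3), arc(right, 2)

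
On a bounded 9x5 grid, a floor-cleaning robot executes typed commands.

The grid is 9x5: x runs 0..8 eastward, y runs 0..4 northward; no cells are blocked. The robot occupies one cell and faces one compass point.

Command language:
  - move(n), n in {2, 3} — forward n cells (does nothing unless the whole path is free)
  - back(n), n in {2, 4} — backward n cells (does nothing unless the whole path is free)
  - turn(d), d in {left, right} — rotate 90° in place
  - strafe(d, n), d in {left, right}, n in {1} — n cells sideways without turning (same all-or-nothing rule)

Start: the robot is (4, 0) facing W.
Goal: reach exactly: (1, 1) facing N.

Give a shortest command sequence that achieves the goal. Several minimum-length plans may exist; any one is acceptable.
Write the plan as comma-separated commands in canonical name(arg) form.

move(3), strafe(right, 1), turn(right)

from: (4, 0) facing W
[1] after move(3): (1, 0) facing W
[2] after strafe(right, 1): (1, 1) facing W
[3] after turn(right): (1, 1) facing N
nothing shorter than 3 reaches the goal.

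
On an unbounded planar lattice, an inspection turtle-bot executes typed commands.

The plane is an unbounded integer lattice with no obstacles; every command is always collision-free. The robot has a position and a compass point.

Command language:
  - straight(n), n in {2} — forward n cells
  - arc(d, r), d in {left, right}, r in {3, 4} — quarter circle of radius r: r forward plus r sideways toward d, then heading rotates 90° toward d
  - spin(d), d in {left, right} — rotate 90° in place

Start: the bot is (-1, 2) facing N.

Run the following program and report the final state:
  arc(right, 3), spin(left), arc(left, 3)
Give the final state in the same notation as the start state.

begin: (-1, 2) facing N
step 1 (arc(right, 3)): (2, 5) facing E
step 2 (spin(left)): (2, 5) facing N
step 3 (arc(left, 3)): (-1, 8) facing W

(-1, 8) facing W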